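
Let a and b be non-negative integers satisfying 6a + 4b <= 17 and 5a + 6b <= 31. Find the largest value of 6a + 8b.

32

Relaxing integrality, the LP optimum is 34.00 at (a,b) = (0, 4.25), which is not an integer point.
(a,b)=(0,4): 6·0+4·4=16≤17, 5·0+6·4=24≤31, objective 32.
(a,b)=(0,3): 6·0+4·3=12≤17, 5·0+6·3=18≤31, objective 24.
No feasible integer point exceeds 32.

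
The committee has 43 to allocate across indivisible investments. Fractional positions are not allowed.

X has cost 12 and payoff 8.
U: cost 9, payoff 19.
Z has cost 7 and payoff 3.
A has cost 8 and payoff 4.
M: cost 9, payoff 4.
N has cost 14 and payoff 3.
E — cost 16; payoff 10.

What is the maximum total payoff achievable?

This is an integer program with binary decision variables.
Allowing fractional choices, the relaxed optimum would be about 40.0, but investments are indivisible.
U + A + M + E: cost 9 + 8 + 9 + 16 = 42 ≤ 43, payoff 19 + 4 + 4 + 10 = 37.
X + U + E: cost 12 + 9 + 16 = 37 ≤ 43, payoff 8 + 19 + 10 = 37.
The maximum payoff is 37; one optimal choice is X, U, and E.

37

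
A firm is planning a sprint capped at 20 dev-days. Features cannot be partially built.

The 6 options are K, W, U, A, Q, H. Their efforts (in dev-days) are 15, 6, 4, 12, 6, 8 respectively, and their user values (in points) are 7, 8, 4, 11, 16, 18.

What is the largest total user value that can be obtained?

This is an integer program with binary decision variables.
U + Q + H: effort 4 + 6 + 8 = 18 ≤ 20, user value 4 + 16 + 18 = 38.
W + Q + H: effort 6 + 6 + 8 = 20 ≤ 20, user value 8 + 16 + 18 = 42.
Q + H: effort 6 + 8 = 14 ≤ 20, user value 16 + 18 = 34.
Best is W, Q, and H with total user value 42.

42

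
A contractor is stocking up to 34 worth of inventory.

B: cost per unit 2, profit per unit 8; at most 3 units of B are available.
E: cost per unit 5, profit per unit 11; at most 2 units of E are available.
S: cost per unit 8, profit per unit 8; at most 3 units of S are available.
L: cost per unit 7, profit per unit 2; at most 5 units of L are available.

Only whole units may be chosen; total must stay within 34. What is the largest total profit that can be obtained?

62

3×B, 2×E, 1×S, and 1×L: cost 31 ≤ 34, profit 3·8 + 2·11 + 1·8 + 1·2 = 56.
3×B, 2×E, and 2×S: cost 32 ≤ 34, profit 3·8 + 2·11 + 2·8 = 62.
Best is 62.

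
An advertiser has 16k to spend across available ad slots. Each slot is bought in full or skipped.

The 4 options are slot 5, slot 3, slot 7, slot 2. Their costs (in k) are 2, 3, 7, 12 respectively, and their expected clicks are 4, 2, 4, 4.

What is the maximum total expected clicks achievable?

Treat it as a binary knapsack problem.
Allowing fractional choices, the relaxed optimum would be about 11.3, but ad slots are indivisible.
slot 5 + slot 3 + slot 7: cost 2 + 3 + 7 = 12 ≤ 16, expected clicks 4 + 2 + 4 = 10.
slot 5 + slot 2: cost 2 + 12 = 14 ≤ 16, expected clicks 4 + 4 = 8.
slot 5 + slot 7: cost 2 + 7 = 9 ≤ 16, expected clicks 4 + 4 = 8.
Best is slot 5, slot 3, and slot 7 with total expected clicks 10.

10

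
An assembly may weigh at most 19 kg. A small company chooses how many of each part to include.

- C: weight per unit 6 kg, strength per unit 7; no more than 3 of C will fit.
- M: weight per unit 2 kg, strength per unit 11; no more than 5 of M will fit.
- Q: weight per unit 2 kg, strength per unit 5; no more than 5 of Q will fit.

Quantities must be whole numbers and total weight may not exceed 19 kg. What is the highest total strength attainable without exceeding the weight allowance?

75

5×M and 4×Q: weight 18 ≤ 19, strength 5·11 + 4·5 = 75.
5×M and 3×Q: weight 16 ≤ 19, strength 5·11 + 3·5 = 70.
Best is 75.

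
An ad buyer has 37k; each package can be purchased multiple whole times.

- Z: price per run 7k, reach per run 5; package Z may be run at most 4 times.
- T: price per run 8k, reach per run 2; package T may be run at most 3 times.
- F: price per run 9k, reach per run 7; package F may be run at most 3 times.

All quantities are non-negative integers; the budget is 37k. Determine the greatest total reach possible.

27

F has the best ratio (7/9); taking only F gives at most 3×7 = 21 (stopped by the supply cap of 3).
Mixing does better — 4×Z and 1×F: price 37 ≤ 37, reach 4·5 + 1·7 = 27.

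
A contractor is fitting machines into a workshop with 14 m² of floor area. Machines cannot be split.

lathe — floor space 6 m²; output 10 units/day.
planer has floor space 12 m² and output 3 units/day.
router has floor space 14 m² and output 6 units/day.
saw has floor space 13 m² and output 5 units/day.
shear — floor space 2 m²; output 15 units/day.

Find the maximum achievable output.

Allowing fractional choices, the relaxed optimum would be about 27.6, but machines are indivisible.
planer + shear: floor space 12 + 2 = 14 ≤ 14, output 3 + 15 = 18.
lathe + shear: floor space 6 + 2 = 8 ≤ 14, output 10 + 15 = 25.
Best is lathe and shear with total output 25.

25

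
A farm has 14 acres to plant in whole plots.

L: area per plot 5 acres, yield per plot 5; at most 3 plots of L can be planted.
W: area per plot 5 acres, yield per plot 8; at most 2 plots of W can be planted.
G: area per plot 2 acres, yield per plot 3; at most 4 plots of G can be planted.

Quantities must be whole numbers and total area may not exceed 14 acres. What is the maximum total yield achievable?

2×W and 2×G: area 14 ≤ 14, yield 2·8 + 2·3 = 22.
1×W and 4×G: area 13 ≤ 14, yield 1·8 + 4·3 = 20.
Best is 22.

22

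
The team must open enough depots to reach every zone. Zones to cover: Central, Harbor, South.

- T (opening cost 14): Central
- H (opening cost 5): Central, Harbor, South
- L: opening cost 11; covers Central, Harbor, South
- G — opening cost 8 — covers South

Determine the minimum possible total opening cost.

5

This is an integer covering problem.
H alone covers Central, Harbor, South — every zone.
Total opening cost: 5.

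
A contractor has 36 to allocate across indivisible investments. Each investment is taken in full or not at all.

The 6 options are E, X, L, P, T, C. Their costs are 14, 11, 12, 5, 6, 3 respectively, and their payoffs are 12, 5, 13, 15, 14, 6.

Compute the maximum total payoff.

48

Allowing fractional choices, the relaxed optimum would be about 56.6, but investments are indivisible.
L + P + T + C: cost 12 + 5 + 6 + 3 = 26 ≤ 36, payoff 13 + 15 + 14 + 6 = 48.
E + P + T + C: cost 14 + 5 + 6 + 3 = 28 ≤ 36, payoff 12 + 15 + 14 + 6 = 47.
X + L + P + T: cost 11 + 12 + 5 + 6 = 34 ≤ 36, payoff 5 + 13 + 15 + 14 = 47.
Best is L, P, T, and C with total payoff 48.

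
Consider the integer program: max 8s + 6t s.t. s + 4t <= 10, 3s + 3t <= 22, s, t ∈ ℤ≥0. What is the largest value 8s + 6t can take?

The continuous relaxation peaks at (7.33, 0) with value 58.67; rounding to a feasible lattice point costs some objective.
(s,t)=(7,0): 1·7+4·0=7≤10, 3·7+3·0=21≤22, objective 56.
(s,t)=(6,1): 1·6+4·1=10≤10, 3·6+3·1=21≤22, objective 54.
(s,t)=(6,0): 1·6+4·0=6≤10, 3·6+3·0=18≤22, objective 48.
No feasible integer point exceeds 56.

56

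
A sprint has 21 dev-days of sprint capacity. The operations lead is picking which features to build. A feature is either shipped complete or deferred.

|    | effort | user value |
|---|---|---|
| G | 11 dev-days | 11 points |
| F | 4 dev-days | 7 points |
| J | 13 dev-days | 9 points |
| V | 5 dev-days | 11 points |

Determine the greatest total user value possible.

29

Allowing fractional choices, the relaxed optimum would be about 29.7, but features are indivisible.
G + F + V: effort 11 + 4 + 5 = 20 ≤ 21, user value 11 + 7 + 11 = 29.
G + V: effort 11 + 5 = 16 ≤ 21, user value 11 + 11 = 22.
J + V: effort 13 + 5 = 18 ≤ 21, user value 9 + 11 = 20.
Best is G, F, and V with total user value 29.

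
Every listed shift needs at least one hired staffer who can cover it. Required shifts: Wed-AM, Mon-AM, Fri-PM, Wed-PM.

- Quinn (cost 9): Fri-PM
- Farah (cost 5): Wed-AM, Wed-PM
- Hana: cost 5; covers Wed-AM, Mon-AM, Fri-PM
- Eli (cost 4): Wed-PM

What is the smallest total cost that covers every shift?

Choose Hana and Eli: together they cover Wed-AM, Mon-AM, Fri-PM, Wed-PM — every shift.
Total cost: 5 + 4 = 9.
No cover costs less than 9.

9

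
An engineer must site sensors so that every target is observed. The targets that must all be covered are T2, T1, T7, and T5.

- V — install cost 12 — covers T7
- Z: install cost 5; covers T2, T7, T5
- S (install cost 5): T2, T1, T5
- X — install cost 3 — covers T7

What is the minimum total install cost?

The greedy cost-per-new-target heuristic would pick Z and S for 10, but a cheaper cover exists.
Choose S and X: together they cover T2, T1, T7, T5 — every target.
Total install cost: 5 + 3 = 8.
No cover costs less than 8.

8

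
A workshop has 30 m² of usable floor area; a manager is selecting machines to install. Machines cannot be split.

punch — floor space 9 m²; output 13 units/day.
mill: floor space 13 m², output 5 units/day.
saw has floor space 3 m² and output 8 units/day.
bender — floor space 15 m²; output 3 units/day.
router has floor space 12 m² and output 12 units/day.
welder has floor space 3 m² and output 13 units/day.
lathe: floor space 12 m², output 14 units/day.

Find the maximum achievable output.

Take punch, saw, welder, and lathe: floor space 9 + 3 + 3 + 12 = 27 ≤ 30, output 13 + 8 + 13 + 14 = 48.
No other feasible combination does better.

48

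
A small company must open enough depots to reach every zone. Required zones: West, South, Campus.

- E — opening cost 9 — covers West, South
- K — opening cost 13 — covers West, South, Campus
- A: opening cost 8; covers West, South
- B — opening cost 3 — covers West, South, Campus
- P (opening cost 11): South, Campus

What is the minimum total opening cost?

B alone covers West, South, Campus — every zone.
Total opening cost: 3.
No cover costs less than 3.

3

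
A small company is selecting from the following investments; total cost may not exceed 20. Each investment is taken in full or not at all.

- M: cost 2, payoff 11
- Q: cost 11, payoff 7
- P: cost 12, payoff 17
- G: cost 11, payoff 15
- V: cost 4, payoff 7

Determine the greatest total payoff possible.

Allowing fractional choices, the relaxed optimum would be about 37.7, but investments are indivisible.
M + G + V: cost 2 + 11 + 4 = 17 ≤ 20, payoff 11 + 15 + 7 = 33.
M + P + V: cost 2 + 12 + 4 = 18 ≤ 20, payoff 11 + 17 + 7 = 35.
Best is M, P, and V with total payoff 35.

35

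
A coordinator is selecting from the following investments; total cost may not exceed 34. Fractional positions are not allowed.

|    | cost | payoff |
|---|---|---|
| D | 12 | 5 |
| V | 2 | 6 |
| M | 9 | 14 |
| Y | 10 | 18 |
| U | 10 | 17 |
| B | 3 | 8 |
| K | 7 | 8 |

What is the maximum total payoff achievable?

V + M + Y + U + B: cost 2 + 9 + 10 + 10 + 3 = 34 ≤ 34, payoff 6 + 14 + 18 + 17 + 8 = 63.
M + Y + U + B: cost 9 + 10 + 10 + 3 = 32 ≤ 34, payoff 14 + 18 + 17 + 8 = 57.
Best is V, M, Y, U, and B with total payoff 63.

63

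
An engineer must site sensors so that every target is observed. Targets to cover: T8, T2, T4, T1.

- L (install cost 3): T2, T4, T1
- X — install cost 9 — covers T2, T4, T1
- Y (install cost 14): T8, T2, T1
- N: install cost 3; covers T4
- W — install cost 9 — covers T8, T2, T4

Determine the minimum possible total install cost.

12

Choose L and W: together they cover T8, T2, T4, T1 — every target.
Total install cost: 3 + 9 = 12.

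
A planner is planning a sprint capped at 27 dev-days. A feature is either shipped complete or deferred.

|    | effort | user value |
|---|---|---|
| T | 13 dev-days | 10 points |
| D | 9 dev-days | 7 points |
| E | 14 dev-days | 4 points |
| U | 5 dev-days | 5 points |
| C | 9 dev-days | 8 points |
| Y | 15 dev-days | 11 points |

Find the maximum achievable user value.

23

This is a 0-1 knapsack instance.
Take T, U, and C: effort 13 + 5 + 9 = 27 ≤ 27, user value 10 + 5 + 8 = 23.
No other feasible combination does better.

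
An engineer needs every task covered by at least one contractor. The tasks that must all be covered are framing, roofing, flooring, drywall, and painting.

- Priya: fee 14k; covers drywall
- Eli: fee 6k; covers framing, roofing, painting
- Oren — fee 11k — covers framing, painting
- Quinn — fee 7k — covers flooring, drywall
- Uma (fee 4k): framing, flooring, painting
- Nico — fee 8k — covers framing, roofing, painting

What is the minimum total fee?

13

The greedy cost-per-new-task heuristic would pick Uma, Eli, and Quinn for 17, but a cheaper cover exists.
Choose Eli and Quinn: together they cover framing, roofing, flooring, drywall, painting — every task.
Total fee: 6 + 7 = 13.
No cover costs less than 13.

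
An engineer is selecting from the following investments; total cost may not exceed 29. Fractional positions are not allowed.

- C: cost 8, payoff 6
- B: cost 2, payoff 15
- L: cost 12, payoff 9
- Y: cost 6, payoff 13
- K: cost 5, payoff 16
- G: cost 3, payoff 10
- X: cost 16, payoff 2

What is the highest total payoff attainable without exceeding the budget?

B + L + Y + K + G: cost 2 + 12 + 6 + 5 + 3 = 28 ≤ 29, payoff 15 + 9 + 13 + 16 + 10 = 63.
C + B + Y + K + G: cost 8 + 2 + 6 + 5 + 3 = 24 ≤ 29, payoff 6 + 15 + 13 + 16 + 10 = 60.
B + Y + K + G: cost 2 + 6 + 5 + 3 = 16 ≤ 29, payoff 15 + 13 + 16 + 10 = 54.
Best is B, L, Y, K, and G with total payoff 63.

63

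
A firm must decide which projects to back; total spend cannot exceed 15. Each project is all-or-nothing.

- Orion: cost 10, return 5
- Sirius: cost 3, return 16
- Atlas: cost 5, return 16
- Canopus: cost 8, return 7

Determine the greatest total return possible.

32

This is a 0-1 knapsack instance.
Take Sirius and Atlas: cost 3 + 5 = 8 ≤ 15, return 16 + 16 = 32.
No other feasible combination does better.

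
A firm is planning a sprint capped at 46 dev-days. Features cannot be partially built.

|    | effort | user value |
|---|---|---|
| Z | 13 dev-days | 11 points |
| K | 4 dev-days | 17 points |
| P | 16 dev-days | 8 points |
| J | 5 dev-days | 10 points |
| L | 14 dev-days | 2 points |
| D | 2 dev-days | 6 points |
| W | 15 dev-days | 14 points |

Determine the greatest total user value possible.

58

This is an integer program with binary decision variables.
Z + K + J + D + W: effort 13 + 4 + 5 + 2 + 15 = 39 ≤ 46, user value 11 + 17 + 10 + 6 + 14 = 58.
K + P + J + D + W: effort 4 + 16 + 5 + 2 + 15 = 42 ≤ 46, user value 17 + 8 + 10 + 6 + 14 = 55.
Best is Z, K, J, D, and W with total user value 58.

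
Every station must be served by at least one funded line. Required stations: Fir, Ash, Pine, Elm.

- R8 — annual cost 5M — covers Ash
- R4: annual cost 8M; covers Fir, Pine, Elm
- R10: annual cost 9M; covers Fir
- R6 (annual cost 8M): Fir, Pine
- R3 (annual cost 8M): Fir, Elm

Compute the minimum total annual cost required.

13

This is a weighted set-cover instance.
Choose R8 and R4: together they cover Fir, Ash, Pine, Elm — every station.
Total annual cost: 5 + 8 = 13.
No cover costs less than 13.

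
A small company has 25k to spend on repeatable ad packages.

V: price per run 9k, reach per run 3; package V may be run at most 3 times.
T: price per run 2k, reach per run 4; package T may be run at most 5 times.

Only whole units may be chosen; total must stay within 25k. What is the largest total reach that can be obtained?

This is a bounded integer knapsack.
T has the best ratio (4/2); taking only T gives at most 5×4 = 20 (stopped by the supply cap of 5).
Mixing does better — 1×V and 5×T: price 19 ≤ 25, reach 1·3 + 5·4 = 23.

23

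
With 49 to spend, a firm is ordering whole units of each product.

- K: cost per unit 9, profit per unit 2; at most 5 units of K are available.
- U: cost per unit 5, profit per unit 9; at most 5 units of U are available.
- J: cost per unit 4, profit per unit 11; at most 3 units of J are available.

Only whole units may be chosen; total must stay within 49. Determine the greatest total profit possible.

80

1×K, 5×U, and 3×J: cost 46 ≤ 49, profit 1·2 + 5·9 + 3·11 = 80.
5×U and 3×J: cost 37 ≤ 49, profit 5·9 + 3·11 = 78.
Best is 80.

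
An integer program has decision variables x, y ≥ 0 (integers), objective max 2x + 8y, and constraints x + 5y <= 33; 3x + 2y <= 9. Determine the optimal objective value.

32

(x,y)=(0,4): 1·0+5·4=20≤33, 3·0+2·4=8≤9, objective 32.
(x,y)=(1,3): 1·1+5·3=16≤33, 3·1+2·3=9≤9, objective 26.
(x,y)=(0,3): 1·0+5·3=15≤33, 3·0+2·3=6≤9, objective 24.
No feasible integer point exceeds 32.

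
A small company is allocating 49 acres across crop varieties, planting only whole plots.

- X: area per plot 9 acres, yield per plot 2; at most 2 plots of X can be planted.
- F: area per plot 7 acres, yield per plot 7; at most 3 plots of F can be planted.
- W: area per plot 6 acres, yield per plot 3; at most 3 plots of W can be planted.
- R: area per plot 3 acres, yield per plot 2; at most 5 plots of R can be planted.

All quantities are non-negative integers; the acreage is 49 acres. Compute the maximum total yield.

3×F, 3×W, and 3×R: area 48 ≤ 49, yield 3·7 + 3·3 + 3·2 = 36.
3×F, 2×W, and 5×R: area 48 ≤ 49, yield 3·7 + 2·3 + 5·2 = 37.
Best is 37.

37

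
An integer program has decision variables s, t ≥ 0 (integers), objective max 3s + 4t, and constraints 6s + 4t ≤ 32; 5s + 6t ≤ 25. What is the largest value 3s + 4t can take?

The continuous relaxation peaks at (0, 4.17) with value 16.67; rounding to a feasible lattice point costs some objective.
(s,t)=(0,4): 6·0+4·4=16≤32, 5·0+6·4=24≤25, objective 16.
(s,t)=(1,3): 6·1+4·3=18≤32, 5·1+6·3=23≤25, objective 15.
No feasible integer point exceeds 16.

16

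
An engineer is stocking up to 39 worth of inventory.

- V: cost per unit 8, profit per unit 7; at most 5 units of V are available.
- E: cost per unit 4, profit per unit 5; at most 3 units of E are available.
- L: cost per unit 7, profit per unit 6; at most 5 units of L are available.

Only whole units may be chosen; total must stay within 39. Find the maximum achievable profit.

E has the best ratio (5/4); taking only E gives at most 3×5 = 15 (stopped by the supply cap of 3).
Mixing does better — 3×V, 2×E, and 1×L: cost 39 ≤ 39, profit 3·7 + 2·5 + 1·6 = 37.

37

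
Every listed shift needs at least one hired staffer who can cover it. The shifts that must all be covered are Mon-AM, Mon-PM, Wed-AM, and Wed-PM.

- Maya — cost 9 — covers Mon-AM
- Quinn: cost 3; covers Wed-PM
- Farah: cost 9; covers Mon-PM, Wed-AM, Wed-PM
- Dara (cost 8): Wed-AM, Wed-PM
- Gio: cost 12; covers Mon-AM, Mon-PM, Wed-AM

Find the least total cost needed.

This is a weighted set-cover instance.
Choose Quinn and Gio: together they cover Mon-AM, Mon-PM, Wed-AM, Wed-PM — every shift.
Total cost: 3 + 12 = 15.

15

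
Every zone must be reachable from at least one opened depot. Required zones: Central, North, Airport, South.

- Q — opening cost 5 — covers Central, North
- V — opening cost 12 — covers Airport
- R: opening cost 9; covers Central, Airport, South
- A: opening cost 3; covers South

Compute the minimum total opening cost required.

The greedy cost-per-new-zone heuristic would pick Q, A, and R for 17, but a cheaper cover exists.
Choose Q and R: together they cover Central, North, Airport, South — every zone.
Total opening cost: 5 + 9 = 14.
No cover costs less than 14.

14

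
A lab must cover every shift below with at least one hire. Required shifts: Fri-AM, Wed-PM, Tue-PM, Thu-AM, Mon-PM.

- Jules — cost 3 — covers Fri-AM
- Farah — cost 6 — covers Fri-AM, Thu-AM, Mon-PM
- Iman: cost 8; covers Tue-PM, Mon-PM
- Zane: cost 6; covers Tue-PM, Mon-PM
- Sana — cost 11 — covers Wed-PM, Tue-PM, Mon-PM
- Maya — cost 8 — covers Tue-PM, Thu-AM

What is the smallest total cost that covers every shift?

This is a weighted set-cover instance.
Choose Farah and Sana: together they cover Fri-AM, Wed-PM, Tue-PM, Thu-AM, Mon-PM — every shift.
Total cost: 6 + 11 = 17.
No cover costs less than 17.

17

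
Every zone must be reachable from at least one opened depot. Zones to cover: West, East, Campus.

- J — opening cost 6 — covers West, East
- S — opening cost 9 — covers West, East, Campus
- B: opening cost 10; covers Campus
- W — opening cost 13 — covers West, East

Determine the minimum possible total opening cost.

9

S alone covers West, East, Campus — every zone.
Total opening cost: 9.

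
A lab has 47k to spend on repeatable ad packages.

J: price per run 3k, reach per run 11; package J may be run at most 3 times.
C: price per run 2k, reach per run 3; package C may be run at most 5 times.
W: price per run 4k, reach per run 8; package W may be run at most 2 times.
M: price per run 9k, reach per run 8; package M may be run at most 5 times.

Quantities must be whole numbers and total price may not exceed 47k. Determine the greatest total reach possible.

80

J has the best ratio (11/3); taking only J gives at most 3×11 = 33 (stopped by the supply cap of 3).
Mixing does better — 3×J, 5×C, 2×W, and 2×M: price 45 ≤ 47, reach 3·11 + 5·3 + 2·8 + 2·8 = 80.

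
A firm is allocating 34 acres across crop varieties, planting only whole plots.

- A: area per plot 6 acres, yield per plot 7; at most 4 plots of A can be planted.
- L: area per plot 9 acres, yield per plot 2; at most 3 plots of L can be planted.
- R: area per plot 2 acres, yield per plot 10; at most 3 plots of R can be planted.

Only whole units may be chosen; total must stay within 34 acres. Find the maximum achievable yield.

Take 4×A and 3×R: area 30 ≤ 34, yield 4·7 + 3·10 = 58.
R has the best ratio (10/2) and is taken to its limit of 3; remaining capacity is filled optimally with the others.

58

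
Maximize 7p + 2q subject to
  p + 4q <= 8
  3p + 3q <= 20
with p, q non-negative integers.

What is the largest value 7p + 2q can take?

Relaxing integrality, the LP optimum is 46.67 at (p,q) = (6.67, 0), which is not an integer point.
(p,q)=(6,0) is feasible, giving 42.
(p,q)=(5,0) is feasible, giving 35.
The best lattice point is (6,0), giving 42.

42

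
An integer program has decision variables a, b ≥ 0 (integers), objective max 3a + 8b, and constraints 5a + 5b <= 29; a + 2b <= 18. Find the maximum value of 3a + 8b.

(a,b)=(0,5): 5·0+5·5=25≤29, 1·0+2·5=10≤18, objective 40.
(a,b)=(1,4): 5·1+5·4=25≤29, 1·1+2·4=9≤18, objective 35.
(a,b)=(0,4): 5·0+5·4=20≤29, 1·0+2·4=8≤18, objective 32.
Maximum is 40 at (a,b)=(0,5).

40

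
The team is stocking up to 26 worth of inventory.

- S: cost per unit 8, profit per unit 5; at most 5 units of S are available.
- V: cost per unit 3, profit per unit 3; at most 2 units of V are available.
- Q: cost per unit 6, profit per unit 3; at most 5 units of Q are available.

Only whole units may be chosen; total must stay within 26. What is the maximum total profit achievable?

17

1×S, 2×V, and 2×Q: cost 26 ≤ 26, profit 1·5 + 2·3 + 2·3 = 17.
2×S, 1×V, and 1×Q: cost 25 ≤ 26, profit 2·5 + 1·3 + 1·3 = 16.
Best is 17.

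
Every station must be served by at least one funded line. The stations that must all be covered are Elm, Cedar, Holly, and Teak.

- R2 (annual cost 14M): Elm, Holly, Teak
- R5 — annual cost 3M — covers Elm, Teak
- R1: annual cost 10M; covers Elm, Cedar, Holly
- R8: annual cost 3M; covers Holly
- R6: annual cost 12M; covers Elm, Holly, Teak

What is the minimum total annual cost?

Choose R5 and R1: together they cover Elm, Cedar, Holly, Teak — every station.
Total annual cost: 3 + 10 = 13.

13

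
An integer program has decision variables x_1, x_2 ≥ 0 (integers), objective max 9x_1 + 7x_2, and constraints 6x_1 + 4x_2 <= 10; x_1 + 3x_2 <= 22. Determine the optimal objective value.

16

Relaxing integrality, the LP optimum is 17.50 at (x_1,x_2) = (0, 2.5), which is not an integer point.
(x_1,x_2)=(1,1): 6·1+4·1=10≤10, 1·1+3·1=4≤22, objective 16.
(x_1,x_2)=(0,2): 6·0+4·2=8≤10, 1·0+3·2=6≤22, objective 14.
(x_1,x_2)=(1,0): 6·1+4·0=6≤10, 1·1+3·0=1≤22, objective 9.
No feasible integer point exceeds 16.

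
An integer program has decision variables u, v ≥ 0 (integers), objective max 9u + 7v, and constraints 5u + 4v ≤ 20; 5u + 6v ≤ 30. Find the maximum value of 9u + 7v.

36

(u,v)=(4,0): 5·4+4·0=20≤20, 5·4+6·0=20≤30, objective 36.
(u,v)=(3,1): 5·3+4·1=19≤20, 5·3+6·1=21≤30, objective 34.
(u,v)=(3,0): 5·3+4·0=15≤20, 5·3+6·0=15≤30, objective 27.
The best lattice point is (4,0), giving 36.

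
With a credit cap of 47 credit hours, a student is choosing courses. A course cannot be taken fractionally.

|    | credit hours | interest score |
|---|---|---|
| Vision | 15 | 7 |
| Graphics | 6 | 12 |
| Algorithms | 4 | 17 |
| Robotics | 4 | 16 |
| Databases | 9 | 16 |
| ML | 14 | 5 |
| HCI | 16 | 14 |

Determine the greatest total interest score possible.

Vision + Graphics + Algorithms + Robotics + Databases: credit hours 15 + 6 + 4 + 4 + 9 = 38 ≤ 47, interest score 7 + 12 + 17 + 16 + 16 = 68.
Algorithms + Robotics + Databases + ML + HCI: credit hours 4 + 4 + 9 + 14 + 16 = 47 ≤ 47, interest score 17 + 16 + 16 + 5 + 14 = 68.
Graphics + Algorithms + Robotics + Databases + HCI: credit hours 6 + 4 + 4 + 9 + 16 = 39 ≤ 47, interest score 12 + 17 + 16 + 16 + 14 = 75.
Best is Graphics, Algorithms, Robotics, Databases, and HCI with total interest score 75.

75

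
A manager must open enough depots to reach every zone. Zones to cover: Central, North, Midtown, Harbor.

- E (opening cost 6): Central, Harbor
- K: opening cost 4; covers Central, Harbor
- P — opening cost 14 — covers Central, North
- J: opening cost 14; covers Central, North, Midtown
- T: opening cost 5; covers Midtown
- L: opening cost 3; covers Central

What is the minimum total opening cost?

Choose K and J: together they cover Central, North, Midtown, Harbor — every zone.
Total opening cost: 4 + 14 = 18.

18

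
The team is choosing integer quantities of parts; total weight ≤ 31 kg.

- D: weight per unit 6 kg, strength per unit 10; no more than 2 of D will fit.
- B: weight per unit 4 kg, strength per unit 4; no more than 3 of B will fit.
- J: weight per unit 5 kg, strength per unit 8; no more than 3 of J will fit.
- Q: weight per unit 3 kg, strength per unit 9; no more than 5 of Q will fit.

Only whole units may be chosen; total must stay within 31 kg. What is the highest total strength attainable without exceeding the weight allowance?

1×D, 2×J, and 5×Q: weight 31 ≤ 31, strength 1·10 + 2·8 + 5·9 = 71.
3×J and 5×Q: weight 30 ≤ 31, strength 3·8 + 5·9 = 69.
Best is 71.

71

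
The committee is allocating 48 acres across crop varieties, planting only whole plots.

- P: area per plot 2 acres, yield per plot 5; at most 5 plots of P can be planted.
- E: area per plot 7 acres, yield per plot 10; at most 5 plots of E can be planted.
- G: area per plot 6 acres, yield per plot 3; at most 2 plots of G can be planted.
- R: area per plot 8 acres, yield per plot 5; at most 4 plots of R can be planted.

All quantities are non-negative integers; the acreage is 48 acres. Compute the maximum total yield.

75

This is a bounded integer knapsack.
P has the best ratio (5/2); taking only P gives at most 5×5 = 25 (stopped by the supply cap of 5).
Mixing does better — 5×P and 5×E: area 45 ≤ 48, yield 5·5 + 5·10 = 75.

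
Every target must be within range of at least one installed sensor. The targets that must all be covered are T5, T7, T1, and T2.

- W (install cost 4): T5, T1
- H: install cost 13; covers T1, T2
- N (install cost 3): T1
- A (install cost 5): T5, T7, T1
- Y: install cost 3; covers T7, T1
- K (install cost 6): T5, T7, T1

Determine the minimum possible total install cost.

18

This is an integer covering problem.
The greedy cost-per-new-target heuristic would pick Y, W, and H for 20, but a cheaper cover exists.
Choose H and A: together they cover T5, T7, T1, T2 — every target.
Total install cost: 13 + 5 = 18.
No cover costs less than 18.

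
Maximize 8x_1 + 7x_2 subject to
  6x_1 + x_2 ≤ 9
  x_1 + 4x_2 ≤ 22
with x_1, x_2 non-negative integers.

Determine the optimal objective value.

The continuous relaxation peaks at (0.609, 5.35) with value 42.30; rounding to a feasible lattice point costs some objective.
(x_1,x_2)=(0,5) is feasible, giving 35.
(x_1,x_2)=(0,4) is feasible, giving 28.
The best lattice point is (0,5), giving 35.

35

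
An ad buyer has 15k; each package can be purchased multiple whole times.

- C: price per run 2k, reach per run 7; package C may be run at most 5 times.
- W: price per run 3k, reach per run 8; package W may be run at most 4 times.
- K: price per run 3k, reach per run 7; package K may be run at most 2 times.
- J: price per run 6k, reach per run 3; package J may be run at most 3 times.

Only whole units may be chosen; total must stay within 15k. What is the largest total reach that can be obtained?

3×C and 3×W: price 15 ≤ 15, reach 3·7 + 3·8 = 45.
3×C, 2×W, and 1×K: price 15 ≤ 15, reach 3·7 + 2·8 + 1·7 = 44.
Best is 45.

45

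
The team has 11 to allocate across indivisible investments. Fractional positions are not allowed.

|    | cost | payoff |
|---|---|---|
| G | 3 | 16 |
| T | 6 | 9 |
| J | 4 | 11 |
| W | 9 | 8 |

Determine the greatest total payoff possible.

This is an integer program with binary decision variables.
Allowing fractional choices, the relaxed optimum would be about 33.0, but investments are indivisible.
G + J: cost 3 + 4 = 7 ≤ 11, payoff 16 + 11 = 27.
T + J: cost 6 + 4 = 10 ≤ 11, payoff 9 + 11 = 20.
G + T: cost 3 + 6 = 9 ≤ 11, payoff 16 + 9 = 25.
Best is G and J with total payoff 27.

27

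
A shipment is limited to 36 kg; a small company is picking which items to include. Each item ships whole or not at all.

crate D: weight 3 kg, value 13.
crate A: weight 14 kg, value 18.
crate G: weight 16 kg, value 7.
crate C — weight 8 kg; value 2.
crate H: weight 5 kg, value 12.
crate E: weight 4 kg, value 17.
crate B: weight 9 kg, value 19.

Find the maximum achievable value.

This is an integer program with binary decision variables.
Take crate D, crate A, crate H, crate E, and crate B: weight 3 + 14 + 5 + 4 + 9 = 35 ≤ 36, value 13 + 18 + 12 + 17 + 19 = 79.
No other feasible combination does better.

79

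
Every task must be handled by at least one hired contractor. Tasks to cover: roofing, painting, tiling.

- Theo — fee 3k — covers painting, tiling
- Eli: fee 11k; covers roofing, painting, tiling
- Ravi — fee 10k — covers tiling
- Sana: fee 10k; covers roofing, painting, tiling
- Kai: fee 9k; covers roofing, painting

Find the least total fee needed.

10

The greedy cost-per-new-task heuristic would pick Theo and Kai for 12, but a cheaper cover exists.
Sana alone covers roofing, painting, tiling — every task.
Total fee: 10.
No cover costs less than 10.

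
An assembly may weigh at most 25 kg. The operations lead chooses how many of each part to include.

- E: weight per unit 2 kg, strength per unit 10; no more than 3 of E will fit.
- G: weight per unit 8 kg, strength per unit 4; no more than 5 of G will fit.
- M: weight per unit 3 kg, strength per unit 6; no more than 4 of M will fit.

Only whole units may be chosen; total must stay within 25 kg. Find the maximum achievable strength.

3×E, 1×G, and 3×M: weight 23 ≤ 25, strength 3·10 + 1·4 + 3·6 = 52.
3×E and 4×M: weight 18 ≤ 25, strength 3·10 + 4·6 = 54.
Best is 54.

54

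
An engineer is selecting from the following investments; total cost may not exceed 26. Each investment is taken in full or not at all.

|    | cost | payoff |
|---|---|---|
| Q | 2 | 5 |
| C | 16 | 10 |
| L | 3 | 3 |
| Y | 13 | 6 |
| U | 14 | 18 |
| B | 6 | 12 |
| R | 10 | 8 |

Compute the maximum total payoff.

38

This is a 0-1 knapsack instance.
Q + L + U + B: cost 2 + 3 + 14 + 6 = 25 ≤ 26, payoff 5 + 3 + 18 + 12 = 38.
Q + U + B: cost 2 + 14 + 6 = 22 ≤ 26, payoff 5 + 18 + 12 = 35.
Best is Q, L, U, and B with total payoff 38.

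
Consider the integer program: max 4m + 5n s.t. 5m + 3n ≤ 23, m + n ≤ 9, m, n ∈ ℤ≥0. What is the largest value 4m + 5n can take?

35

(m,n)=(0,7) is feasible, giving 35.
(m,n)=(1,6) is feasible, giving 34.
(m,n)=(0,6) is feasible, giving 30.
The best lattice point is (0,7), giving 35.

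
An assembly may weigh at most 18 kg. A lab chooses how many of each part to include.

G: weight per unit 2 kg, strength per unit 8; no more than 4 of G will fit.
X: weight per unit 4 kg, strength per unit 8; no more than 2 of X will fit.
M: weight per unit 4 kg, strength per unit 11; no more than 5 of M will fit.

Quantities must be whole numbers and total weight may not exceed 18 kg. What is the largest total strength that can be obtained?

Take 3×G and 3×M: weight 18 ≤ 18, strength 3·8 + 3·11 = 57.
No other integer combination yields more.

57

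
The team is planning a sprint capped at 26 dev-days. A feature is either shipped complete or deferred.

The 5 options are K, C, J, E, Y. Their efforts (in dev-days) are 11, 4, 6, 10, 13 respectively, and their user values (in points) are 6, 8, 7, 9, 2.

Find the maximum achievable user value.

24

Take C, J, and E: effort 4 + 6 + 10 = 20 ≤ 26, user value 8 + 7 + 9 = 24.
No other feasible combination does better.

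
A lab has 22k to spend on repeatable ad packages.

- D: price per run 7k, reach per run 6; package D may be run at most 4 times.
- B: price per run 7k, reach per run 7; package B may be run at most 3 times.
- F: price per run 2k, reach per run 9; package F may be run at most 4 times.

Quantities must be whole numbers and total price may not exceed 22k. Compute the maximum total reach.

Take 2×B and 4×F: price 22 ≤ 22, reach 2·7 + 4·9 = 50.
F has the best ratio (9/2) and is taken to its limit of 4; remaining capacity is filled optimally with the others.

50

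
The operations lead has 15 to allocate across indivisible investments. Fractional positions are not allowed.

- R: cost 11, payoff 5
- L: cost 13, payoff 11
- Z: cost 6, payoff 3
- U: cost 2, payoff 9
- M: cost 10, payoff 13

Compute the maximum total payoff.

U + M: cost 2 + 10 = 12 ≤ 15, payoff 9 + 13 = 22.
L + U: cost 13 + 2 = 15 ≤ 15, payoff 11 + 9 = 20.
Best is U and M with total payoff 22.

22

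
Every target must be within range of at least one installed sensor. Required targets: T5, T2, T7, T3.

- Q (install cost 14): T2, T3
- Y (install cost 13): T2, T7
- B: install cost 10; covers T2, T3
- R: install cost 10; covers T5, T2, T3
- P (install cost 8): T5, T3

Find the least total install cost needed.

21

The greedy cost-per-new-target heuristic would pick R and Y for 23, but a cheaper cover exists.
Choose Y and P: together they cover T5, T2, T7, T3 — every target.
Total install cost: 13 + 8 = 21.
No cover costs less than 21.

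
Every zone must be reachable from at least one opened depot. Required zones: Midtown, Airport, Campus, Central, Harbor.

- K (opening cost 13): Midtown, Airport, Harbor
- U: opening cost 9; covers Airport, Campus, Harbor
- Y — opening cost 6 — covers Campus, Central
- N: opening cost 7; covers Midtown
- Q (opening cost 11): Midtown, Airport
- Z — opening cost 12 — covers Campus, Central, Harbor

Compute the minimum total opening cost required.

19

This is a weighted set-cover instance.
The greedy cost-per-new-zone heuristic would pick U, Y, and N for 22, but a cheaper cover exists.
Choose K and Y: together they cover Midtown, Airport, Campus, Central, Harbor — every zone.
Total opening cost: 13 + 6 = 19.
No cover costs less than 19.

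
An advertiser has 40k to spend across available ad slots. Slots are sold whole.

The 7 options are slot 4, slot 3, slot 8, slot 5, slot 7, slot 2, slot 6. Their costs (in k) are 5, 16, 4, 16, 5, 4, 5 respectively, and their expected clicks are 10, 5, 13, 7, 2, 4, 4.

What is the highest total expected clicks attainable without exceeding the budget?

40

This is an integer program with binary decision variables.
slot 4 + slot 8 + slot 5 + slot 2 + slot 6: cost 5 + 4 + 16 + 4 + 5 = 34 ≤ 40, expected clicks 10 + 13 + 7 + 4 + 4 = 38.
slot 4 + slot 8 + slot 5 + slot 7 + slot 2 + slot 6: cost 5 + 4 + 16 + 5 + 4 + 5 = 39 ≤ 40, expected clicks 10 + 13 + 7 + 2 + 4 + 4 = 40.
Best is slot 4, slot 8, slot 5, slot 7, slot 2, and slot 6 with total expected clicks 40.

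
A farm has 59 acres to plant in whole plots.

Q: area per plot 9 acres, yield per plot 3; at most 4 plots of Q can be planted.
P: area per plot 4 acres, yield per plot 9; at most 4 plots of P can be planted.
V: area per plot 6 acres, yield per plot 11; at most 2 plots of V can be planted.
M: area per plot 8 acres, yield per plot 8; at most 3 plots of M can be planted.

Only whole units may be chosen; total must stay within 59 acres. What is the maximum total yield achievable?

P has the best ratio (9/4); taking only P gives at most 4×9 = 36 (stopped by the supply cap of 4).
Mixing does better — 4×P, 2×V, and 3×M: area 52 ≤ 59, yield 4·9 + 2·11 + 3·8 = 82.

82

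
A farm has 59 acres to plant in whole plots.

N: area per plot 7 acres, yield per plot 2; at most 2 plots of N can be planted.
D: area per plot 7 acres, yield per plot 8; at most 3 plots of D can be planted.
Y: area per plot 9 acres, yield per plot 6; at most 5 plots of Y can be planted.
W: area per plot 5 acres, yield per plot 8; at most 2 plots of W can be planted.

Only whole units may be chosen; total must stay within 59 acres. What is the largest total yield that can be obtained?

1×N, 3×D, 2×Y, and 2×W: area 56 ≤ 59, yield 1·2 + 3·8 + 2·6 + 2·8 = 54.
3×D, 3×Y, and 2×W: area 58 ≤ 59, yield 3·8 + 3·6 + 2·8 = 58.
Best is 58.

58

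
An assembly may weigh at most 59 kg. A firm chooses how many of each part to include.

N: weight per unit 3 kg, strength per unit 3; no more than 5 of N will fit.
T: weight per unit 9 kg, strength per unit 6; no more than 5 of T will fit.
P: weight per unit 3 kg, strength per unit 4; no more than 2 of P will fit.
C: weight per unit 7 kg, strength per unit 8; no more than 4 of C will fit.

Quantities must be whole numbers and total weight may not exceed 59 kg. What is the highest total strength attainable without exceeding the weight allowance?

61

5×N, 1×T, 2×P, and 4×C: weight 58 ≤ 59, strength 5·3 + 1·6 + 2·4 + 4·8 = 61.
2×N, 2×T, 2×P, and 4×C: weight 58 ≤ 59, strength 2·3 + 2·6 + 2·4 + 4·8 = 58.
Best is 61.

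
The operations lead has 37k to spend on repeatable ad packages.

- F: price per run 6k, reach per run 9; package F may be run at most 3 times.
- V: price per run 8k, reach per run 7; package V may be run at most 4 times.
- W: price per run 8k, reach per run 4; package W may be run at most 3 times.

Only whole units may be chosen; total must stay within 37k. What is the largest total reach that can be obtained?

F has the best ratio (9/6); taking only F gives at most 3×9 = 27 (stopped by the supply cap of 3).
Mixing does better — 3×F and 2×V: price 34 ≤ 37, reach 3·9 + 2·7 = 41.

41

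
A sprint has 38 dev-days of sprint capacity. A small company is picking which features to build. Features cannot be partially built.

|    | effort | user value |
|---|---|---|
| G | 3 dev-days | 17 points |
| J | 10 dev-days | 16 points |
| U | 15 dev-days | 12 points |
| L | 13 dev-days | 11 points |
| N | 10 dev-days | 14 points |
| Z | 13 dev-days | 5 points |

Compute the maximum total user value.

Treat it as a binary knapsack problem.
Allowing fractional choices, the relaxed optimum would be about 59.6, but features are indivisible.
G + J + U + N: effort 3 + 10 + 15 + 10 = 38 ≤ 38, user value 17 + 16 + 12 + 14 = 59.
G + J + L + N: effort 3 + 10 + 13 + 10 = 36 ≤ 38, user value 17 + 16 + 11 + 14 = 58.
G + J + N + Z: effort 3 + 10 + 10 + 13 = 36 ≤ 38, user value 17 + 16 + 14 + 5 = 52.
Best is G, J, U, and N with total user value 59.

59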